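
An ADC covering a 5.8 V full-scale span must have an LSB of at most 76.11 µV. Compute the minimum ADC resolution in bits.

17 bits

Number of steps required ≥ 5.8 V / 76.11 µV = 76205.49.
Need 2^N ≥ 76205.49; 2^16 = 65536, 2^17 = 131072.
Minimum N = 17.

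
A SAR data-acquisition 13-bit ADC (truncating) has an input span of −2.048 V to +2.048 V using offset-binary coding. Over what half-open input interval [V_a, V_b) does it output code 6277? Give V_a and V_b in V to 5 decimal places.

[1.09050 V, 1.09100 V)

LSB = 4.096/2^13 = 0.500 mV.
V_a = V_low + 6277·LSB = 1.0905 V; V_b = V_low + 6278·LSB = 1.091 V.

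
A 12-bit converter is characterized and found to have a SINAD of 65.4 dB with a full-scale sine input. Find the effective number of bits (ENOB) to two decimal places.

ENOB = (SINAD − 1.76) / 6.02 = (65.4 − 1.76)/6.02 = 10.571.

10.57 bits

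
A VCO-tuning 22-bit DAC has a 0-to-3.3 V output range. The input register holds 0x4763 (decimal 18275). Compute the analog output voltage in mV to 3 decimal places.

14.378 mV

LSB = 3.3 V / 2^22 = 0.79 µV.
Code 0x4763 = 18275 decimal.
V_out = 0 + 18275 × 7.86781e-07 V = 0.0143784 V.
= 14.378 mV.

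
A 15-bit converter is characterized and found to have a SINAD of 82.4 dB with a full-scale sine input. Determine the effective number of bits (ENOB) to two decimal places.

13.40 bits

ENOB = (SINAD − 1.76) / 6.02 = (82.4 − 1.76)/6.02 = 13.395.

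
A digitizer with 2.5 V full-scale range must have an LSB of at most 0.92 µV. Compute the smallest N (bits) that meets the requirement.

22 bits

Number of steps required ≥ 2.5 V / 0.92 µV = 2717391.30.
Need 2^N ≥ 2717391.30; 2^21 = 2097152, 2^22 = 4194304.
Minimum N = 22.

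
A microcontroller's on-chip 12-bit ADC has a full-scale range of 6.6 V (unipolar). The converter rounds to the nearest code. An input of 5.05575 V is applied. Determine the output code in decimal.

LSB = 6.6 V / 4096 = 1.611 mV.
(5.05575 − 0) / 0.00161133 = 3137.629 LSBs.
Round → code 3138.

code 3138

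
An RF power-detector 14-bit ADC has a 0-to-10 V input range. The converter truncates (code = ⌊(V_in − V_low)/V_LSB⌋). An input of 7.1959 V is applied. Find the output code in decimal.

code 11789

LSB = 10 V / 16384 = 0.610 mV.
(7.1959 − 0) / 0.000610352 = 11789.763 LSBs.
⌊·⌋(11789.763) = 11789.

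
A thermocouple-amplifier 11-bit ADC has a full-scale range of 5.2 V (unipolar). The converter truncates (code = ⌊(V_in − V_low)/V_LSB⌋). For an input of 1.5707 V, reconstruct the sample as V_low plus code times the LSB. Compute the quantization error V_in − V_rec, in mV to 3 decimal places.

One LSB is 5.2 V / 2048 = 2.539 mV.
Scaled input = 618.6142 LSBs, so code = 618.
Reconstructed: 1.5691406 V.
Difference: 0.00155937 V → 1.559 mV.

1.559 mV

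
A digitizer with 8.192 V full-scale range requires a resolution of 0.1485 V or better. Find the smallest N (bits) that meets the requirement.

6 bits

Number of steps required ≥ 8.192 V / 0.1485 V = 55.16.
Need 2^N ≥ 55.16; 2^5 = 32, 2^6 = 64.
Minimum N = 6.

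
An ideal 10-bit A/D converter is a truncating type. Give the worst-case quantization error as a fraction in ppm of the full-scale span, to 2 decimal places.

976.56 ppm

Truncating → worst-case error = 1 LSB = V_FS/2^10, so 1e+06/1024 = 976.562 ppm of full scale.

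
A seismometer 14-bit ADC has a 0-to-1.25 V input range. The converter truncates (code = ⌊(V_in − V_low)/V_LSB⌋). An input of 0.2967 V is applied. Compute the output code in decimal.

code 3888

With 16384 levels over 1.25 V, one step is 76.29 µV.
(V_in − V_low)/LSB = (0.2967 − 0) / 7.62939e-05 = 3888.906.
Floor → code 3888.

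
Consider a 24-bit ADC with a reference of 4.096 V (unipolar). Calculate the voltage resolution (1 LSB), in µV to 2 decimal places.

0.24 µV

Full-scale span = 4.096 V.
LSB = 4.096 / 2^24 = 4.096 / 16777216 = 2.44141e-07 V = 0.24 µV.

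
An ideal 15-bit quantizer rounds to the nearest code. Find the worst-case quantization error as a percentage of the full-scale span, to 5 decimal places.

Rounding → worst-case error = ½ LSB = V_FS/2^16, so 100/65536 = 0.00152588 % of full scale.

0.00153 %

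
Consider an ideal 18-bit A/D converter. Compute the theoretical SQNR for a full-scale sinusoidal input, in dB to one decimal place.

SNR ≈ 6.02·N + 1.76 dB = 6.02·18 + 1.76 = 110.12 dB.

110.1 dB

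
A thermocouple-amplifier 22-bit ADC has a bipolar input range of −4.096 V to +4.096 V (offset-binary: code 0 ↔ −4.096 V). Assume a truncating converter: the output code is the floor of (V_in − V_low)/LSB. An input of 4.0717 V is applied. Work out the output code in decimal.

code 4181862

Full-scale span = 8.192 V; LSB = 8.192/2^22 = 1.95 µV.
(4.0717 − (−4.096)) / 1.95313e-06 = 4181862.400 LSBs.
Floor → code 4181862.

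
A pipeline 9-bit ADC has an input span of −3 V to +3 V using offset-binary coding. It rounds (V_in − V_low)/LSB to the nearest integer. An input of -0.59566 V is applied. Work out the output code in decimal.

LSB = 6 V / 512 = 11.719 mV.
Input sits at 205.170 steps above V_low.
round(205.170) = 205.

code 205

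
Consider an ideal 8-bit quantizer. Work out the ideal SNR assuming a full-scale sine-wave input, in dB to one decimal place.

SNR ≈ 6.02·N + 1.76 dB = 6.02·8 + 1.76 = 49.92 dB.

49.9 dB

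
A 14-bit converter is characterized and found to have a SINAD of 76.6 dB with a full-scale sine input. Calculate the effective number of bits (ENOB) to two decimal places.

12.43 bits

ENOB = (SINAD − 1.76) / 6.02 = (76.6 − 1.76)/6.02 = 12.432.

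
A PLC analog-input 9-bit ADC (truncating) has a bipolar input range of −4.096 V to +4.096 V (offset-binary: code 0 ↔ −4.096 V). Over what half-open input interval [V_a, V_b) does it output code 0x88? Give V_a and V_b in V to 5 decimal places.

LSB = 8.192/2^9 = 16.000 mV.
Code 0x88 = 136 decimal.
V_a = V_low + 136·LSB = -1.92 V; V_b = V_low + 137·LSB = -1.904 V.

[-1.92000 V, -1.90400 V)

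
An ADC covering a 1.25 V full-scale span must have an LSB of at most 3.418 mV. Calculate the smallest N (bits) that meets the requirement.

Number of steps required ≥ 1.25 V / 3.418 mV = 365.71.
Need 2^N ≥ 365.71; 2^8 = 256, 2^9 = 512.
Minimum N = 9.

9 bits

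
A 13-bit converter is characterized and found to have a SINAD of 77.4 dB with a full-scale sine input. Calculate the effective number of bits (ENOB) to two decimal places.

ENOB = (SINAD − 1.76) / 6.02 = (77.4 − 1.76)/6.02 = 12.565.

12.56 bits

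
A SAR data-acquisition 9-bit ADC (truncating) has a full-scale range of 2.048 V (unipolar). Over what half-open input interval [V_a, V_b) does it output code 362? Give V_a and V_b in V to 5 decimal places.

[1.44800 V, 1.45200 V)

LSB = 2.048/2^9 = 4.000 mV.
V_a = V_low + 362·LSB = 1.448 V; V_b = V_low + 363·LSB = 1.452 V.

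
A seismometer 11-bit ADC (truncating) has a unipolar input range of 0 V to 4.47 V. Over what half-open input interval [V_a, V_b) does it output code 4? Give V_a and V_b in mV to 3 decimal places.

LSB = 4.47/2^11 = 2.183 mV.
V_a = V_low + 4·LSB = 0.00873047 V; V_b = V_low + 5·LSB = 0.0109131 V.

[8.730 mV, 10.913 mV)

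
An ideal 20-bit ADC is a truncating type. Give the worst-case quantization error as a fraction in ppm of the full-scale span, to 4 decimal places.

Truncating → worst-case error = 1 LSB = V_FS/2^20, so 1e+06/1048576 = 0.953674 ppm of full scale.

0.9537 ppm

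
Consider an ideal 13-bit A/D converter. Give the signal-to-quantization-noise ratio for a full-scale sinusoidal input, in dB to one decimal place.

80.0 dB

SNR ≈ 6.02·N + 1.76 dB = 6.02·13 + 1.76 = 80.02 dB.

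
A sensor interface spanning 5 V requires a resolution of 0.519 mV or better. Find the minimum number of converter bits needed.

14 bits

Number of steps required ≥ 5 V / 0.519 mV = 9633.91.
Need 2^N ≥ 9633.91; 2^13 = 8192, 2^14 = 16384.
Minimum N = 14.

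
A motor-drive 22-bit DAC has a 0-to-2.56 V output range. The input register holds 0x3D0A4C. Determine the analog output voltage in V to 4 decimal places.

2.4416 V

LSB = 2.56 V / 2^22 = 0.61 µV.
Code 0x3D0A4C = 4000332 decimal.
V_out = 0 + 4000332 × 6.10352e-07 V = 2.44161 V.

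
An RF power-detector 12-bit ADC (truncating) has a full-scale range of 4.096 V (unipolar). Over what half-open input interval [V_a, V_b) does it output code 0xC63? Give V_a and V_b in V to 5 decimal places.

LSB = 4.096/2^12 = 1.000 mV.
Code 0xC63 = 3171 decimal.
V_a = V_low + 3171·LSB = 3.171 V; V_b = V_low + 3172·LSB = 3.172 V.

[3.17100 V, 3.17200 V)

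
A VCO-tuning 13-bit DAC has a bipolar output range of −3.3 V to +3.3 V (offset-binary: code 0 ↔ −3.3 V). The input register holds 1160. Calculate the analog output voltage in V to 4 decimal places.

-2.3654 V

LSB = 6.6 V / 2^13 = 0.806 mV.
V_out = (−3.3) + 1160 × 0.000805664 V = -2.36543 V.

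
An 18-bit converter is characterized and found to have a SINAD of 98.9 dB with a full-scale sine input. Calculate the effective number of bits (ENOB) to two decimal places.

16.14 bits

ENOB = (SINAD − 1.76) / 6.02 = (98.9 − 1.76)/6.02 = 16.136.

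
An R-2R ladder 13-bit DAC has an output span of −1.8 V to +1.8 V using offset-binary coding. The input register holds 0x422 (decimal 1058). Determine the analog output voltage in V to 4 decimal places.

-1.3351 V

LSB = 3.6 V / 2^13 = 439.45 µV.
Code 0x422 = 1058 decimal.
V_out = (−1.8) + 1058 × 0.000439453 V = -1.33506 V.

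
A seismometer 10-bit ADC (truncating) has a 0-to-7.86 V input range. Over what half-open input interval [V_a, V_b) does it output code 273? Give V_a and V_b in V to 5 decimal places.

[2.09549 V, 2.10316 V)

LSB = 7.86/2^10 = 7.676 mV.
V_a = V_low + 273·LSB = 2.09549 V; V_b = V_low + 274·LSB = 2.10316 V.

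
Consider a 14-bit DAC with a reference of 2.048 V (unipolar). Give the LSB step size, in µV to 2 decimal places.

Full-scale span = 2.048 V.
LSB = 2.048 / 2^14 = 2.048 / 16384 = 0.000125 V = 125.00 µV.

125.00 µV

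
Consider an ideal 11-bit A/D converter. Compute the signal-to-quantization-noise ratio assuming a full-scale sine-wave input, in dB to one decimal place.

SNR ≈ 6.02·N + 1.76 dB = 6.02·11 + 1.76 = 67.98 dB.

68.0 dB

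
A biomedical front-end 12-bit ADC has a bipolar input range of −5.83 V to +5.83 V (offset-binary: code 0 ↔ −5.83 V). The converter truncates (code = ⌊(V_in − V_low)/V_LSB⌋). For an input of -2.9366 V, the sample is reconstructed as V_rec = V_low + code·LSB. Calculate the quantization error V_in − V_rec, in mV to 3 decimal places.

1.173 mV

LSB = 11.66/2^12 = 2.847 mV.
(V_in − V_low)/LSB = (-2.9366 − (−5.83))/0.00284668 = 1016.4122 → code 1016 (floor).
Code 1016 maps back to (−5.83) + 1016×0.00284668 V = -2.9377734 V.
Error = -2.9366 − (−2.9377734) = 0.00117344 V = 1.173 mV.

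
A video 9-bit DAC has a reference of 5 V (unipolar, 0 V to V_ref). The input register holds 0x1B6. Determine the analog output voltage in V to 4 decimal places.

4.2773 V

LSB = 5 V / 2^9 = 9.766 mV.
Code 0x1B6 = 438 decimal.
V_out = 0 + 438 × 0.00976562 V = 4.27734 V.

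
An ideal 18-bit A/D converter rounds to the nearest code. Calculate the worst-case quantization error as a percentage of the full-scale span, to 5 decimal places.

0.00019 %

Rounding → worst-case error = ½ LSB = V_FS/2^19, so 100/524288 = 0.000190735 % of full scale.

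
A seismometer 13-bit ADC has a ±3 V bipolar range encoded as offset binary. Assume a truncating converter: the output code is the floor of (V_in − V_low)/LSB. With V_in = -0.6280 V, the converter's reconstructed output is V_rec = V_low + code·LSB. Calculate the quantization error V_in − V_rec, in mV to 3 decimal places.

LSB = 6/2^13 = 0.732 mV.
Scaled input = 3238.5707 LSBs, so code = 3238.
Reconstructed: -0.62841797 V.
Difference: 0.000417969 V → 0.418 mV.

0.418 mV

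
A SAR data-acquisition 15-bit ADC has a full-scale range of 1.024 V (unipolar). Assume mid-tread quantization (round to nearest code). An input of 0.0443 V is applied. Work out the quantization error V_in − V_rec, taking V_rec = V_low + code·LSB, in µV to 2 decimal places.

LSB = 1.024/2^15 = 31.25 µV.
(V_in − V_low)/LSB = (0.0443 − 0)/3.125e-05 = 1417.6000 → code 1418 (round).
Reconstructed: 0.0443125 V.
Error = 0.0443 − 0.0443125 = -1.25e-05 V = -12.50 µV.

-12.50 µV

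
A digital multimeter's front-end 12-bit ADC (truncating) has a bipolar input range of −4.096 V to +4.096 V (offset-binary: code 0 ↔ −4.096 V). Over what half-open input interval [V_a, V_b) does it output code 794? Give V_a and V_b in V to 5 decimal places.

[-2.50800 V, -2.50600 V)

LSB = 8.192/2^12 = 2.000 mV.
V_a = V_low + 794·LSB = -2.508 V; V_b = V_low + 795·LSB = -2.506 V.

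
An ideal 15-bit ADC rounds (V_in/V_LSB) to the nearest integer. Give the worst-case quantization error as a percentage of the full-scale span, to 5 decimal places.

0.00153 %

Rounding → worst-case error = ½ LSB = V_FS/2^16, so 100/65536 = 0.00152588 % of full scale.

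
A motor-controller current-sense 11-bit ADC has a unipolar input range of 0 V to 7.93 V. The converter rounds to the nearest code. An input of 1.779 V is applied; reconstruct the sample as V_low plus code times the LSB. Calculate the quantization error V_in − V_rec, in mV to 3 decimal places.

One LSB is 7.93 V / 2048 = 3.872 mV.
(1.779 − 0)/0.00387207 = 459.4441; round gives code 459.
V_rec = 0 + 459·0.00387207 = 1.7772803 V.
Difference: 0.00171973 V → 1.720 mV.

1.720 mV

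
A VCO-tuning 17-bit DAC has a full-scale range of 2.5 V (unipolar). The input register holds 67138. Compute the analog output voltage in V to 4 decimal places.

1.2806 V

LSB = 2.5 V / 2^17 = 19.07 µV.
V_out = 0 + 67138 × 1.90735e-05 V = 1.28056 V.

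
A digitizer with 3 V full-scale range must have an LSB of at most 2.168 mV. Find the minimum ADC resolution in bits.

11 bits

Number of steps required ≥ 3 V / 2.168 mV = 1383.76.
Need 2^N ≥ 1383.76; 2^10 = 1024, 2^11 = 2048.
Minimum N = 11.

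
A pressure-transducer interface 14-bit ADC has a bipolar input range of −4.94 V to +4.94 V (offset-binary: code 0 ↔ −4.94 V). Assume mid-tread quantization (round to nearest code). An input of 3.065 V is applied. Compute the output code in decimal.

With 16384 levels over 9.88 V, one step is 0.603 mV.
(V_in − V_low)/LSB = (3.065 − (−4.94)) / 0.000603027 = 13274.688.
Round → code 13275.

code 13275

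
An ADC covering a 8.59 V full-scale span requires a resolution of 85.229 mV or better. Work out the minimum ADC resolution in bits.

7 bits

Number of steps required ≥ 8.59 V / 85.229 mV = 100.79.
Need 2^N ≥ 100.79; 2^6 = 64, 2^7 = 128.
Minimum N = 7.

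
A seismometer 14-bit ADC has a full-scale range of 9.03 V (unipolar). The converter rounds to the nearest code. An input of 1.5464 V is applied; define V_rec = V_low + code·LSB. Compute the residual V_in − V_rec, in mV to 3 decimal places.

LSB = 9.03/2^14 = 0.551 mV.
(1.5464 − 0)/0.000551147 = 2805.7827; round gives code 2806.
V_rec = 0 + 2806·0.000551147 = 1.5465198 V.
V_in − V_rec = -0.000119775 V = -0.120 mV.

-0.120 mV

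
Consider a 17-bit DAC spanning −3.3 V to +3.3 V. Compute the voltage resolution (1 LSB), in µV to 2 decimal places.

Full-scale span = 6.6 V.
LSB = 6.6 / 2^17 = 6.6 / 131072 = 5.0354e-05 V = 50.35 µV.

50.35 µV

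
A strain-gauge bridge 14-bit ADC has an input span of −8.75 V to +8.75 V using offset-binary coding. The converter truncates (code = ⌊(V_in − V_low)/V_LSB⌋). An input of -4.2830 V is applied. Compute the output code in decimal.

Full-scale span = 17.5 V; LSB = 17.5/2^14 = 1.068 mV.
(V_in − V_low)/LSB = (-4.2830 − (−8.75)) / 0.00106812 = 4182.133.
Floor → code 4182.

code 4182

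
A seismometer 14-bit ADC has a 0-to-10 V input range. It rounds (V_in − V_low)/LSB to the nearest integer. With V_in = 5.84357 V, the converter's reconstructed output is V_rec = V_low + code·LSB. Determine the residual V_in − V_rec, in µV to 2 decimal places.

Step size: 10 V ÷ 2^14 = 0.610 mV.
Scaled input = 9574.1051 LSBs, so code = 9574.
Reconstructed: 5.8435059 V.
V_in − V_rec = 6.41406e-05 V = 64.14 µV.

64.14 µV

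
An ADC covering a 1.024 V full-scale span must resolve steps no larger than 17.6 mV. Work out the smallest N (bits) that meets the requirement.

6 bits

Number of steps required ≥ 1.024 V / 17.6 mV = 58.18.
Need 2^N ≥ 58.18; 2^5 = 32, 2^6 = 64.
Minimum N = 6.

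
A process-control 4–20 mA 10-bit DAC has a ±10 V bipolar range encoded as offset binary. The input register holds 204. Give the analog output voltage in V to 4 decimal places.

LSB = 20 V / 2^10 = 19.531 mV.
V_out = (−10) + 204 × 0.0195312 V = -6.01562 V.

-6.0156 V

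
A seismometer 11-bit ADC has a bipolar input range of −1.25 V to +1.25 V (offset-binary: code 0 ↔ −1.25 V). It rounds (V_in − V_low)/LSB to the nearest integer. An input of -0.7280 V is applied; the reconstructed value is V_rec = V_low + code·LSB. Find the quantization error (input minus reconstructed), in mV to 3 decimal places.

-0.461 mV

LSB = 2.5/2^11 = 1.221 mV.
Scaled input = 427.6224 LSBs, so code = 428.
V_rec = (−1.25) + 428·0.0012207 = -0.72753906 V.
Error = -0.7280 − (−0.72753906) = -0.000460937 V = -0.461 mV.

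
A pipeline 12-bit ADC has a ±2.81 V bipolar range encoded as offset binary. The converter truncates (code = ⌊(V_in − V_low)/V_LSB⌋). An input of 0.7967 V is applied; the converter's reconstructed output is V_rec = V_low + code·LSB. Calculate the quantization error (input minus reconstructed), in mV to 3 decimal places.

One LSB is 5.62 V / 4096 = 1.372 mV.
(0.7967 − (−2.81))/0.00137207 = 2628.6554; ⌊·⌋ gives code 2628.
V_rec = (−2.81) + 2628·0.00137207 = 0.79580078 V.
V_in − V_rec = 0.000899219 V = 0.899 mV.

0.899 mV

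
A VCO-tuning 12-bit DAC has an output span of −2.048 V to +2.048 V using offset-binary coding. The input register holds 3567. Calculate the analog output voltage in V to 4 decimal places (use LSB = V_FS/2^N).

1.5190 V

LSB = 4.096 V / 2^12 = 1.000 mV.
V_out = (−2.048) + 3567 × 0.001 V = 1.519 V.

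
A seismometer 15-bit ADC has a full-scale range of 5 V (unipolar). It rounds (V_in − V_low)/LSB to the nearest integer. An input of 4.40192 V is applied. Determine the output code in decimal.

With 32768 levels over 5 V, one step is 152.59 µV.
(4.40192 − 0) / 0.000152588 = 28848.423 LSBs.
Round → code 28848.

code 28848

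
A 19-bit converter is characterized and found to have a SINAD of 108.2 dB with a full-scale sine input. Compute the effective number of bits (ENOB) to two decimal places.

ENOB = (SINAD − 1.76) / 6.02 = (108.2 − 1.76)/6.02 = 17.681.

17.68 bits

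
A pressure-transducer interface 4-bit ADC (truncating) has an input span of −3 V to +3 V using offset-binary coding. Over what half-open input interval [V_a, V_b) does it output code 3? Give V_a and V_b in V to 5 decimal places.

LSB = 6/2^4 = 375.000 mV.
V_a = V_low + 3·LSB = -1.875 V; V_b = V_low + 4·LSB = -1.5 V.

[-1.87500 V, -1.50000 V)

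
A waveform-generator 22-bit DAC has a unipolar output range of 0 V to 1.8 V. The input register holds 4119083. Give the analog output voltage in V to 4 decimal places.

LSB = 1.8 V / 2^22 = 0.43 µV.
V_out = 0 + 4119083 × 4.29153e-07 V = 1.76772 V.

1.7677 V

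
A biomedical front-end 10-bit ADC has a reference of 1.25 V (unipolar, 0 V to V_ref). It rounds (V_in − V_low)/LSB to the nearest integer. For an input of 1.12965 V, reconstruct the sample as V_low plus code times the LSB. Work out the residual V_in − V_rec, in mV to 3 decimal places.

0.500 mV

Step size: 1.25 V ÷ 2^10 = 1.221 mV.
(1.12965 − 0)/0.0012207 = 925.4093; round gives code 925.
Code 925 maps back to 0 + 925×0.0012207 V = 1.1291504 V.
V_in − V_rec = 0.000499609 V = 0.500 mV.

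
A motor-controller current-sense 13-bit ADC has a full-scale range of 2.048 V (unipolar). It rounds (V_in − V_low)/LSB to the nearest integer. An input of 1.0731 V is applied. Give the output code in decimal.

Full-scale span = 2.048 V; LSB = 2.048/2^13 = 250.00 µV.
(1.0731 − 0) / 0.00025 = 4292.400 LSBs.
So the output code is 4292.

code 4292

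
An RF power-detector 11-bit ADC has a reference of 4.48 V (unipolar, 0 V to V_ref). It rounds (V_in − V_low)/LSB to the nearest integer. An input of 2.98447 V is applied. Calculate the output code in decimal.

Full-scale span = 4.48 V; LSB = 4.48/2^11 = 2.188 mV.
Input sits at 1364.329 steps above V_low.
So the output code is 1364.

code 1364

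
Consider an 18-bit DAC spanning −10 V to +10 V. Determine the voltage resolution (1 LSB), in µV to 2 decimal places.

Full-scale span = 20 V.
LSB = 20 / 2^18 = 20 / 262144 = 7.62939e-05 V = 76.29 µV.

76.29 µV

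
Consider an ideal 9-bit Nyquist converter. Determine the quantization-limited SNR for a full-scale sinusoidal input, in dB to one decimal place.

SNR ≈ 6.02·N + 1.76 dB = 6.02·9 + 1.76 = 55.94 dB.

55.9 dB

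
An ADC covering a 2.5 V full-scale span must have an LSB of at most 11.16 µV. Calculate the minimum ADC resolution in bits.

18 bits

Number of steps required ≥ 2.5 V / 11.16 µV = 224014.34.
Need 2^N ≥ 224014.34; 2^17 = 131072, 2^18 = 262144.
Minimum N = 18.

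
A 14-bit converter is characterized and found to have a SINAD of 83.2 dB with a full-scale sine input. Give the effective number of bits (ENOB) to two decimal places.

ENOB = (SINAD − 1.76) / 6.02 = (83.2 − 1.76)/6.02 = 13.528.

13.53 bits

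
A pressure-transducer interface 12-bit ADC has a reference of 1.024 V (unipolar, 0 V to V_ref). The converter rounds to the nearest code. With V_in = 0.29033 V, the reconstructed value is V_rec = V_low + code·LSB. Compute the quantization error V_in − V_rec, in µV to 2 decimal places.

80.00 µV

Step size: 1.024 V ÷ 2^12 = 250.00 µV.
(0.29033 − 0)/0.00025 = 1161.3200; round gives code 1161.
Reconstructed: 0.29025 V.
Difference: 8e-05 V → 80.00 µV.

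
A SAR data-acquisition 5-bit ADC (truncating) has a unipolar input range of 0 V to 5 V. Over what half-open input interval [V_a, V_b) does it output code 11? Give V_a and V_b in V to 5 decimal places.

[1.71875 V, 1.87500 V)

LSB = 5/2^5 = 156.250 mV.
V_a = V_low + 11·LSB = 1.71875 V; V_b = V_low + 12·LSB = 1.875 V.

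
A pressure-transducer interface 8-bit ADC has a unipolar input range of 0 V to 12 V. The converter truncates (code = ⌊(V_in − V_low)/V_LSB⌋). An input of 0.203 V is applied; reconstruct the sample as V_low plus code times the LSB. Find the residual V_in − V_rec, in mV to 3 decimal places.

Step size: 12 V ÷ 2^8 = 46.875 mV.
(V_in − V_low)/LSB = (0.203 − 0)/0.046875 = 4.3307 → code 4 (floor).
V_rec = 0 + 4·0.046875 = 0.1875 V.
V_in − V_rec = 0.0155 V = 15.500 mV.

15.500 mV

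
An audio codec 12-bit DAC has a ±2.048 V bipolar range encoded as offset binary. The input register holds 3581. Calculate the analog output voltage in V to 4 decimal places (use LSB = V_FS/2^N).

1.5330 V

LSB = 4.096 V / 2^12 = 1.000 mV.
V_out = (−2.048) + 3581 × 0.001 V = 1.533 V.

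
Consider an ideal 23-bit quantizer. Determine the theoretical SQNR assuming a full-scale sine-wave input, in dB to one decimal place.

140.2 dB

SNR ≈ 6.02·N + 1.76 dB = 6.02·23 + 1.76 = 140.22 dB.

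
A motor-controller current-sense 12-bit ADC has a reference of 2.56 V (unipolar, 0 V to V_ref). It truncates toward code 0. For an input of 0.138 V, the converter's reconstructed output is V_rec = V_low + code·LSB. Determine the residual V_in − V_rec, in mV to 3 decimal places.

LSB = 2.56/2^12 = 0.625 mV.
(V_in − V_low)/LSB = (0.138 − 0)/0.000625 = 220.8000 → code 220 (floor).
Code 220 maps back to 0 + 220×0.000625 V = 0.1375 V.
Difference: 0.0005 V → 0.500 mV.

0.500 mV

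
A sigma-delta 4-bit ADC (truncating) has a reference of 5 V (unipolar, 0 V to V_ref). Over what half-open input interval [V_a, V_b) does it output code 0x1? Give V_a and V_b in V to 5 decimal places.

[0.31250 V, 0.62500 V)

LSB = 5/2^4 = 312.500 mV.
Code 0x1 = 1 decimal.
V_a = V_low + 1·LSB = 0.3125 V; V_b = V_low + 2·LSB = 0.625 V.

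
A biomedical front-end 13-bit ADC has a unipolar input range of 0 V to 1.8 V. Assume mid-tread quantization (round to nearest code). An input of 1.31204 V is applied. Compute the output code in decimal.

LSB = 1.8 V / 8192 = 219.73 µV.
(V_in − V_low)/LSB = (1.31204 − 0) / 0.000219727 = 5971.240.
So the output code is 5971.

code 5971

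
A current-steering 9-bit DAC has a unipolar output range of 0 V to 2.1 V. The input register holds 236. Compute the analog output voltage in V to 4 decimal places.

0.9680 V

LSB = 2.1 V / 2^9 = 4.102 mV.
V_out = 0 + 236 × 0.00410156 V = 0.967969 V.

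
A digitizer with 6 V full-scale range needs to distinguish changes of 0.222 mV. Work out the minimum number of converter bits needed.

Number of steps required ≥ 6 V / 0.222 mV = 27027.03.
Need 2^N ≥ 27027.03; 2^14 = 16384, 2^15 = 32768.
Minimum N = 15.

15 bits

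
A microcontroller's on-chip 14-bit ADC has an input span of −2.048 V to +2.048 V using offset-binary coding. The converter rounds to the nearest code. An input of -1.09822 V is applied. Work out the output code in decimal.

Full-scale span = 4.096 V; LSB = 4.096/2^14 = 250.00 µV.
(-1.09822 − (−2.048)) / 0.00025 = 3799.120 LSBs.
So the output code is 3799.

code 3799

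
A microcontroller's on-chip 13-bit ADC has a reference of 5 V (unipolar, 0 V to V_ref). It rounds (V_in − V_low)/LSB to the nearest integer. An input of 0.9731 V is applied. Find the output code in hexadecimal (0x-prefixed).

With 8192 levels over 5 V, one step is 0.610 mV.
Input sits at 1594.327 steps above V_low.
So the output code is 1594.
In hexadecimal (0x-prefixed): 0x63A.

code 0x63A (decimal 1594)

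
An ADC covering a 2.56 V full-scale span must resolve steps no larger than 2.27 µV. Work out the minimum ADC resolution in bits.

Number of steps required ≥ 2.56 V / 2.27 µV = 1127753.30.
Need 2^N ≥ 1127753.30; 2^20 = 1048576, 2^21 = 2097152.
Minimum N = 21.

21 bits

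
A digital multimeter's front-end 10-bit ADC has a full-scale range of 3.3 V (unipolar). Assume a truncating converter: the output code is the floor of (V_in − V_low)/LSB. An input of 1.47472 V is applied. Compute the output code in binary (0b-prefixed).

code 0b111001001 (decimal 457)

With 1024 levels over 3.3 V, one step is 3.223 mV.
(V_in − V_low)/LSB = (1.47472 − 0) / 0.00322266 = 457.610.
So the output code is 457.
In binary (0b-prefixed): 0b111001001.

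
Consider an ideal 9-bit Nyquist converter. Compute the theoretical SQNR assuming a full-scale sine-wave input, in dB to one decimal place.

SNR ≈ 6.02·N + 1.76 dB = 6.02·9 + 1.76 = 55.94 dB.

55.9 dB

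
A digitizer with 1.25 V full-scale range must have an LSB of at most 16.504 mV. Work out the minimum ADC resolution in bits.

7 bits

Number of steps required ≥ 1.25 V / 16.504 mV = 75.74.
Need 2^N ≥ 75.74; 2^6 = 64, 2^7 = 128.
Minimum N = 7.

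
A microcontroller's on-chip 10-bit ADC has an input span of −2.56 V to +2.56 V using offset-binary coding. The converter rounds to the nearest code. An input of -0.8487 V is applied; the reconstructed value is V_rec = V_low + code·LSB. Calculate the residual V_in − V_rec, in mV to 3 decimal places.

1.300 mV

One LSB is 5.12 V / 1024 = 5.000 mV.
(-0.8487 − (−2.56))/0.005 = 342.2600; round gives code 342.
Code 342 maps back to (−2.56) + 342×0.005 V = -0.85 V.
Difference: 0.0013 V → 1.300 mV.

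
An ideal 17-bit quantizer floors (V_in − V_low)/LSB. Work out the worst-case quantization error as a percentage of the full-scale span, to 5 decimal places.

Truncating → worst-case error = 1 LSB = V_FS/2^17, so 100/131072 = 0.000762939 % of full scale.

0.00076 %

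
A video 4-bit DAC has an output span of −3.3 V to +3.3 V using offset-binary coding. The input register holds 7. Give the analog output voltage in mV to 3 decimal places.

LSB = 6.6 V / 2^4 = 412.500 mV.
V_out = (−3.3) + 7 × 0.4125 V = -0.4125 V.
= -412.500 mV.

-412.500 mV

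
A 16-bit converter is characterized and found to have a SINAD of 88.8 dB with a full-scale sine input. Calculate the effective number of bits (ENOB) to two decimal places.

ENOB = (SINAD − 1.76) / 6.02 = (88.8 − 1.76)/6.02 = 14.458.

14.46 bits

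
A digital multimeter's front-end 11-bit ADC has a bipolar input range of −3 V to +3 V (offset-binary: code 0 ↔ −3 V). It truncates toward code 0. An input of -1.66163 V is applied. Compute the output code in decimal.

code 456

With 2048 levels over 6 V, one step is 2.930 mV.
(V_in − V_low)/LSB = (-1.66163 − (−3)) / 0.00292969 = 456.830.
So the output code is 456.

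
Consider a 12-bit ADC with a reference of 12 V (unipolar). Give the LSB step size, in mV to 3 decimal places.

Full-scale span = 12 V.
LSB = 12 / 2^12 = 12 / 4096 = 0.00292969 V = 2.930 mV.

2.930 mV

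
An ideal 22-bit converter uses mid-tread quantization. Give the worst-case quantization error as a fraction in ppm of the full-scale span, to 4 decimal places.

0.1192 ppm

Rounding → worst-case error = ½ LSB = V_FS/2^23, so 1e+06/8388608 = 0.119209 ppm of full scale.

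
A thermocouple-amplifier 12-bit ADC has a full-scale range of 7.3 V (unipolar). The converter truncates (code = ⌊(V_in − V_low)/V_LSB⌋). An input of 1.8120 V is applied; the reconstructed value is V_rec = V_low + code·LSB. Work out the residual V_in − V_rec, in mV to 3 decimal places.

Step size: 7.3 V ÷ 2^12 = 1.782 mV.
(V_in − V_low)/LSB = (1.8120 − 0)/0.00178223 = 1016.7058 → code 1016 (floor).
Code 1016 maps back to 0 + 1016×0.00178223 V = 1.8107422 V.
Error = 1.8120 − 1.8107422 = 0.00125781 V = 1.258 mV.

1.258 mV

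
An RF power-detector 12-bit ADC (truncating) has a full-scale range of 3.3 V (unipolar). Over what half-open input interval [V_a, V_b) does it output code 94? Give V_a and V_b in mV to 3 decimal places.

[75.732 mV, 76.538 mV)

LSB = 3.3/2^12 = 0.806 mV.
V_a = V_low + 94·LSB = 0.0757324 V; V_b = V_low + 95·LSB = 0.0765381 V.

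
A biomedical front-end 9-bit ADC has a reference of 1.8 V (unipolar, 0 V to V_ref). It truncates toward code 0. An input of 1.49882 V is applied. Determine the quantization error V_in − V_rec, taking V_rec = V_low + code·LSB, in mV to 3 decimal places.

LSB = 1.8/2^9 = 3.516 mV.
Scaled input = 426.3310 LSBs, so code = 426.
Code 426 maps back to 0 + 426×0.00351563 V = 1.4976562 V.
V_in − V_rec = 0.00116375 V = 1.164 mV.

1.164 mV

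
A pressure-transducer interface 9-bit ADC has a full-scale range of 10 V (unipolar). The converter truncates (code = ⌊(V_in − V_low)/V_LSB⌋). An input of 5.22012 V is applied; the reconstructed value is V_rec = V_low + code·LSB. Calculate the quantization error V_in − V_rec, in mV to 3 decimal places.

Step size: 10 V ÷ 2^9 = 19.531 mV.
(V_in − V_low)/LSB = (5.22012 − 0)/0.0195312 = 267.2701 → code 267 (floor).
V_rec = 0 + 267·0.0195312 = 5.2148438 V.
V_in − V_rec = 0.00527625 V = 5.276 mV.

5.276 mV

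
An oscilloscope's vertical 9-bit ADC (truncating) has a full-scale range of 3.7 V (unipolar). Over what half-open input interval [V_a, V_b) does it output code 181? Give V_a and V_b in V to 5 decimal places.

[1.30801 V, 1.31523 V)

LSB = 3.7/2^9 = 7.227 mV.
V_a = V_low + 181·LSB = 1.30801 V; V_b = V_low + 182·LSB = 1.31523 V.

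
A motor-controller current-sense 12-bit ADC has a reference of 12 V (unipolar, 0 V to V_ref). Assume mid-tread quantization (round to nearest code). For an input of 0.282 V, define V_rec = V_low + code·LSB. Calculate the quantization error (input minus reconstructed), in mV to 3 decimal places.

LSB = 12/2^12 = 2.930 mV.
Scaled input = 96.2560 LSBs, so code = 96.
V_rec = 0 + 96·0.00292969 = 0.28125 V.
Error = 0.282 − 0.28125 = 0.00075 V = 0.750 mV.

0.750 mV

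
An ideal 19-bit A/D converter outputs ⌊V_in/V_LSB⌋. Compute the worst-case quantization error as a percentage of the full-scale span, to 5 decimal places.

0.00019 %

Truncating → worst-case error = 1 LSB = V_FS/2^19, so 100/524288 = 0.000190735 % of full scale.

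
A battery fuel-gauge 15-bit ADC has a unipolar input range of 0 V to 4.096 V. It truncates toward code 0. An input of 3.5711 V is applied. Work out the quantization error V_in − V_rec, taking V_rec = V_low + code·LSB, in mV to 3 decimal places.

0.100 mV

Step size: 4.096 V ÷ 2^15 = 125.00 µV.
(3.5711 − 0)/0.000125 = 28568.8000; ⌊·⌋ gives code 28568.
Reconstructed: 3.571 V.
V_in − V_rec = 0.0001 V = 0.100 mV.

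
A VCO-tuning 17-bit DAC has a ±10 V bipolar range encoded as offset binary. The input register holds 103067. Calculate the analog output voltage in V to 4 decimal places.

LSB = 20 V / 2^17 = 152.59 µV.
V_out = (−10) + 103067 × 0.000152588 V = 5.72678 V.

5.7268 V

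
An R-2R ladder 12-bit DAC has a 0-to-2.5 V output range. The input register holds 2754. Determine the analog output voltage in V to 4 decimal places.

1.6809 V

LSB = 2.5 V / 2^12 = 0.610 mV.
V_out = 0 + 2754 × 0.000610352 V = 1.68091 V.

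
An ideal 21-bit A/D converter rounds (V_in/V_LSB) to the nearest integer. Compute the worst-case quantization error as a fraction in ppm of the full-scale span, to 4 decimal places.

0.2384 ppm

Rounding → worst-case error = ½ LSB = V_FS/2^22, so 1e+06/4194304 = 0.238419 ppm of full scale.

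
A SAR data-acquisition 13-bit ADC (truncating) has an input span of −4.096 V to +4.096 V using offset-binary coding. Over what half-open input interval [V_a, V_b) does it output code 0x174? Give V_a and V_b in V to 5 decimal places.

[-3.72400 V, -3.72300 V)

LSB = 8.192/2^13 = 1.000 mV.
Code 0x174 = 372 decimal.
V_a = V_low + 372·LSB = -3.724 V; V_b = V_low + 373·LSB = -3.723 V.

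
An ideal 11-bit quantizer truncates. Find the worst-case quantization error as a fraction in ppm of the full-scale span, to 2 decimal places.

Truncating → worst-case error = 1 LSB = V_FS/2^11, so 1e+06/2048 = 488.281 ppm of full scale.

488.28 ppm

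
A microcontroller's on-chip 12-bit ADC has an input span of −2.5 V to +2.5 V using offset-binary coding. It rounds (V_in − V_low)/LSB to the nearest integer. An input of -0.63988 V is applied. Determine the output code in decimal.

LSB = 5 V / 4096 = 1.221 mV.
(-0.63988 − (−2.5)) / 0.0012207 = 1523.810 LSBs.
Round → code 1524.

code 1524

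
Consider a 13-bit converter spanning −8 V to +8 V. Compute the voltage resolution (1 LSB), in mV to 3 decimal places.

Full-scale span = 16 V.
LSB = 16 / 2^13 = 16 / 8192 = 0.00195312 V = 1.953 mV.

1.953 mV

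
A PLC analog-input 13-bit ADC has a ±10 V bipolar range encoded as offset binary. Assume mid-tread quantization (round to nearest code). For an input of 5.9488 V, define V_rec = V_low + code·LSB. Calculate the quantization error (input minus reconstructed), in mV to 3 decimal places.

Step size: 20 V ÷ 2^13 = 2.441 mV.
Scaled input = 6532.6285 LSBs, so code = 6533.
V_rec = (−10) + 6533·0.00244141 = 5.949707 V.
Difference: -0.000907031 V → -0.907 mV.

-0.907 mV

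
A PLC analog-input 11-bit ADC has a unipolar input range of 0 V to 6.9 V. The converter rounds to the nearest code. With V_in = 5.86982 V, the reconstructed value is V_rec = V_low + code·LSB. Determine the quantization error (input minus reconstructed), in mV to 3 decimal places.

LSB = 6.9/2^11 = 3.369 mV.
(V_in − V_low)/LSB = (5.86982 − 0)/0.00336914 = 1742.2306 → code 1742 (round).
Code 1742 maps back to 0 + 1742×0.00336914 V = 5.869043 V.
Difference: 0.000777031 V → 0.777 mV.

0.777 mV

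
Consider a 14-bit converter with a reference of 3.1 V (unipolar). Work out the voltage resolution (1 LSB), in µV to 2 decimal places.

Full-scale span = 3.1 V.
LSB = 3.1 / 2^14 = 3.1 / 16384 = 0.000189209 V = 189.21 µV.

189.21 µV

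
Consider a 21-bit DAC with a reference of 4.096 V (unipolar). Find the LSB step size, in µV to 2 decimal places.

Full-scale span = 4.096 V.
LSB = 4.096 / 2^21 = 4.096 / 2097152 = 1.95313e-06 V = 1.95 µV.

1.95 µV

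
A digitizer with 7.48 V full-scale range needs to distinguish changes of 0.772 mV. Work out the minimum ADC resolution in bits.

Number of steps required ≥ 7.48 V / 0.772 mV = 9689.12.
Need 2^N ≥ 9689.12; 2^13 = 8192, 2^14 = 16384.
Minimum N = 14.

14 bits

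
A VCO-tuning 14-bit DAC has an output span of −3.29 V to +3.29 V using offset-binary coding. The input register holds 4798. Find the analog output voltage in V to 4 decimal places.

-1.3631 V

LSB = 6.58 V / 2^14 = 401.61 µV.
V_out = (−3.29) + 4798 × 0.000401611 V = -1.36307 V.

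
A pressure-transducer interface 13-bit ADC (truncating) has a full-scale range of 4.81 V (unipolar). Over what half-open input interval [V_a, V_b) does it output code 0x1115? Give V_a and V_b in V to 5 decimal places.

[2.56764 V, 2.56823 V)

LSB = 4.81/2^13 = 0.587 mV.
Code 0x1115 = 4373 decimal.
V_a = V_low + 4373·LSB = 2.56764 V; V_b = V_low + 4374·LSB = 2.56823 V.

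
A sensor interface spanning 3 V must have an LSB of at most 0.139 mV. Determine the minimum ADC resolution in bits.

15 bits

Number of steps required ≥ 3 V / 0.139 mV = 21582.73.
Need 2^N ≥ 21582.73; 2^14 = 16384, 2^15 = 32768.
Minimum N = 15.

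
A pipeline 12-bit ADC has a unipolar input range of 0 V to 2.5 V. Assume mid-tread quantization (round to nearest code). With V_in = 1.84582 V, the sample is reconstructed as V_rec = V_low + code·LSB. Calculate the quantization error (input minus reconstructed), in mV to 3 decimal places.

0.117 mV

LSB = 2.5/2^12 = 0.610 mV.
(1.84582 − 0)/0.000610352 = 3024.1915; round gives code 3024.
Reconstructed: 1.8457031 V.
Difference: 0.000116875 V → 0.117 mV.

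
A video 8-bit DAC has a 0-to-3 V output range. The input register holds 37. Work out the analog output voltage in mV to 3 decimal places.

LSB = 3 V / 2^8 = 11.719 mV.
V_out = 0 + 37 × 0.0117188 V = 0.433594 V.
= 433.594 mV.

433.594 mV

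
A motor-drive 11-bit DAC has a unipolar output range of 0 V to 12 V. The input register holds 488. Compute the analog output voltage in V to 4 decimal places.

LSB = 12 V / 2^11 = 5.859 mV.
V_out = 0 + 488 × 0.00585938 V = 2.85938 V.

2.8594 V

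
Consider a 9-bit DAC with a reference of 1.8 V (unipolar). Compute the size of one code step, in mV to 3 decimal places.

3.516 mV

Full-scale span = 1.8 V.
LSB = 1.8 / 2^9 = 1.8 / 512 = 0.00351563 V = 3.516 mV.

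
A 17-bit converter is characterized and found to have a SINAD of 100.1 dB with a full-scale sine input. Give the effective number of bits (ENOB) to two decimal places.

ENOB = (SINAD − 1.76) / 6.02 = (100.1 − 1.76)/6.02 = 16.336.

16.34 bits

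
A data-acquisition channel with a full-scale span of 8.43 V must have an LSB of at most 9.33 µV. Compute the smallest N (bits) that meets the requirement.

20 bits

Number of steps required ≥ 8.43 V / 9.33 µV = 903536.98.
Need 2^N ≥ 903536.98; 2^19 = 524288, 2^20 = 1048576.
Minimum N = 20.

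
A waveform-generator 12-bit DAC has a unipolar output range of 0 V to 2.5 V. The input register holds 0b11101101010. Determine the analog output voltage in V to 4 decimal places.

LSB = 2.5 V / 2^12 = 0.610 mV.
Code 0b11101101010 = 1898 decimal.
V_out = 0 + 1898 × 0.000610352 V = 1.15845 V.

1.1584 V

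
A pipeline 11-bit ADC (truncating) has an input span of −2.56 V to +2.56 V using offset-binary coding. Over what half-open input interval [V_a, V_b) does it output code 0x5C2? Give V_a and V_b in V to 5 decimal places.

LSB = 5.12/2^11 = 2.500 mV.
Code 0x5C2 = 1474 decimal.
V_a = V_low + 1474·LSB = 1.125 V; V_b = V_low + 1475·LSB = 1.1275 V.

[1.12500 V, 1.12750 V)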